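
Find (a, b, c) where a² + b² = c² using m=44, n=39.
(415, 3432, 3457)

Euclid's formula: a = m² - n², b = 2mn, c = m² + n²
m = 44, n = 39
a = 44² - 39² = 1936 - 1521 = 415
b = 2 × 44 × 39 = 3432
c = 44² + 39² = 1936 + 1521 = 3457
Verification: 415² + 3432² = 172225 + 11778624 = 11950849 = 3457² ✓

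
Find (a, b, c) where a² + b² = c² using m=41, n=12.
(1537, 984, 1825)

Euclid's formula: a = m² - n², b = 2mn, c = m² + n²
m = 41, n = 12
a = 41² - 12² = 1681 - 144 = 1537
b = 2 × 41 × 12 = 984
c = 41² + 12² = 1681 + 144 = 1825
Verification: 1537² + 984² = 2362369 + 968256 = 3330625 = 1825² ✓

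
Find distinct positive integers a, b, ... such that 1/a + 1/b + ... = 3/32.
1/11 + 1/352

Greedy algorithm:
3/32: ceiling(32/3) = 11, use 1/11
1/352: ceiling(352/1) = 352, use 1/352
Result: 3/32 = 1/11 + 1/352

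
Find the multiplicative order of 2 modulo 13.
12

13 is prime, so ord(2) divides φ(13) = 12.
Divisors of 12: 1, 2, 3, 4, 6, 12.
Repeated squaring: 2^1 ≡ 2, 2^2 ≡ 4, 2^4 ≡ 3, 2^8 ≡ 9 (mod 13).
Test 2^d mod 13 for each divisor d in increasing order:
2^1 ≡ 2
2^2 ≡ 4
2^3 = 2^2·2^1 ≡ 8
2^4 ≡ 3
2^6 = 2^4·2^2 ≡ 12
2^12 = 2^8·2^4 ≡ 1  ← first divisor giving 1
The order is 12.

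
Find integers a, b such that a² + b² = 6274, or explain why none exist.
55² + 57² (a=55, b=57)

Factorization: 6274 = 2 × 3137
By Fermat: n is sum of two squares iff every prime p ≡ 3 (mod 4) appears to even power.
All primes ≡ 3 (mod 4) appear to even power.
Search a = 0, 1, 2, … for 6274 - a² a perfect square: first hit at a = 55: 6274 - 3025 = 3249 = 57².
6274 = 55² + 57² = 3025 + 3249 ✓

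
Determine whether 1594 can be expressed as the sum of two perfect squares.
15² + 37² (a=15, b=37)

Factorization: 1594 = 2 × 797
By Fermat: n is sum of two squares iff every prime p ≡ 3 (mod 4) appears to even power.
All primes ≡ 3 (mod 4) appear to even power.
Search a = 0, 1, 2, … for 1594 - a² a perfect square: first hit at a = 15: 1594 - 225 = 1369 = 37².
1594 = 15² + 37² = 225 + 1369 ✓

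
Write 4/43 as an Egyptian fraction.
1/11 + 1/473

Greedy algorithm:
4/43: ceiling(43/4) = 11, use 1/11
1/473: ceiling(473/1) = 473, use 1/473
Result: 4/43 = 1/11 + 1/473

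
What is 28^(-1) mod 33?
13

gcd(28, 33) = 1, so the inverse exists.
Extended Euclidean algorithm on (33, 28):
33 = 1 × 28 + 5  ⟹  5 = (1)·33 + (-1)·28
28 = 5 × 5 + 3  ⟹  3 = (-5)·33 + (6)·28
5 = 1 × 3 + 2  ⟹  2 = (6)·33 + (-7)·28
3 = 1 × 2 + 1  ⟹  1 = (-11)·33 + (13)·28
So (13)·28 ≡ 1 (mod 33), i.e. 28^(-1) ≡ 13 (mod 33).
Check: 28 × 13 = 364 ≡ 1 (mod 33)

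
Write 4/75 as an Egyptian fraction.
1/19 + 1/1425

Greedy algorithm:
4/75: ceiling(75/4) = 19, use 1/19
1/1425: ceiling(1425/1) = 1425, use 1/1425
Result: 4/75 = 1/19 + 1/1425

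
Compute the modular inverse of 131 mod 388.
311

gcd(131, 388) = 1, so the inverse exists.
Extended Euclidean algorithm on (388, 131):
388 = 2 × 131 + 126  ⟹  126 = (1)·388 + (-2)·131
131 = 1 × 126 + 5  ⟹  5 = (-1)·388 + (3)·131
126 = 25 × 5 + 1  ⟹  1 = (26)·388 + (-77)·131
So (-77)·131 ≡ 1 (mod 388), i.e. 131^(-1) ≡ -77 ≡ 311 (mod 388).
Check: 131 × 311 = 40741 ≡ 1 (mod 388)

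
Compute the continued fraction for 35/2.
[17; 2]

Euclidean algorithm steps:
35 = 17 × 2 + 1
2 = 2 × 1 + 0
Continued fraction: [17; 2]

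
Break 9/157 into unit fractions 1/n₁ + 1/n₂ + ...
1/18 + 1/566 + 1/399879

Greedy algorithm:
9/157: ceiling(157/9) = 18, use 1/18
5/2826: ceiling(2826/5) = 566, use 1/566
1/399879: ceiling(399879/1) = 399879, use 1/399879
Result: 9/157 = 1/18 + 1/566 + 1/399879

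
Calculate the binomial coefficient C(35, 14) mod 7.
3

Using Lucas' theorem:
Write n=35 and k=14 in base 7:
n in base 7: [5, 0]
k in base 7: [2, 0]
C(35,14) mod 7 = ∏ C(n_i, k_i) mod 7
Digit binomials (mod 7): C(5,2) = 10 ≡ 3; C(0,0) = 1
Product: 3 × 1 = 3 ≡ 3 (mod 7)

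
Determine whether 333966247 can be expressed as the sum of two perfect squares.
Not possible

Factorization: 333966247 = 97 × 151^3
By Fermat: n is sum of two squares iff every prime p ≡ 3 (mod 4) appears to even power.
Prime(s) ≡ 3 (mod 4) with odd exponent: [(151, 3)]
Therefore 333966247 cannot be expressed as a² + b².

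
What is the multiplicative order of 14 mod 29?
28

29 is prime, so ord(14) divides φ(29) = 28.
Divisors of 28: 1, 2, 4, 7, 14, 28.
Repeated squaring: 14^1 ≡ 14, 14^2 ≡ 22, 14^4 ≡ 20, 14^8 ≡ 23, 14^16 ≡ 7 (mod 29).
Test 14^d mod 29 for each divisor d in increasing order:
14^1 ≡ 14
14^2 ≡ 22
14^4 ≡ 20
14^7 = 14^4·14^2·14^1 ≡ 12
14^14 = 14^8·14^4·14^2 ≡ 28
14^28 = 14^16·14^8·14^4 ≡ 1  ← first divisor giving 1
The order is 28.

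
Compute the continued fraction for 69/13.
[5; 3, 4]

Euclidean algorithm steps:
69 = 5 × 13 + 4
13 = 3 × 4 + 1
4 = 4 × 1 + 0
Continued fraction: [5; 3, 4]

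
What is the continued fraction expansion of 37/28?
[1; 3, 9]

Euclidean algorithm steps:
37 = 1 × 28 + 9
28 = 3 × 9 + 1
9 = 9 × 1 + 0
Continued fraction: [1; 3, 9]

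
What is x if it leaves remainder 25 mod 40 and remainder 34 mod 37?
145

Using Chinese Remainder Theorem:
M = 40 × 37 = 1480
M1 = 37, M2 = 40
y1 = 37^(-1) mod 40 = 13
y2 = 40^(-1) mod 37 = 25
x = (25×37×13 + 34×40×25) mod 1480 = 145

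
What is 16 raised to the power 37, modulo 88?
80

Repeated squaring. Binary of 37 = 100101.
16^1 ≡ 16 (mod 88); 16^2 ≡ 80 (mod 88); 16^4 ≡ 64 (mod 88); 16^8 ≡ 48 (mod 88); 16^16 ≡ 16 (mod 88); 16^32 ≡ 80 (mod 88)
16^37 = 16^1 × 16^4 × 16^32 ≡ 80 (mod 88)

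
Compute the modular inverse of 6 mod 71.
12

gcd(6, 71) = 1, so the inverse exists.
Extended Euclidean algorithm on (71, 6):
71 = 11 × 6 + 5  ⟹  5 = (1)·71 + (-11)·6
6 = 1 × 5 + 1  ⟹  1 = (-1)·71 + (12)·6
So (12)·6 ≡ 1 (mod 71), i.e. 6^(-1) ≡ 12 (mod 71).
Check: 6 × 12 = 72 ≡ 1 (mod 71)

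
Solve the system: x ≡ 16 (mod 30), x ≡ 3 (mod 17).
496

Using Chinese Remainder Theorem:
M = 30 × 17 = 510
M1 = 17, M2 = 30
y1 = 17^(-1) mod 30 = 23
y2 = 30^(-1) mod 17 = 4
x = (16×17×23 + 3×30×4) mod 510 = 496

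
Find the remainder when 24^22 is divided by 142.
18

Repeated squaring. Binary of 22 = 10110.
24^1 ≡ 24 (mod 142); 24^2 ≡ 8 (mod 142); 24^4 ≡ 64 (mod 142); 24^8 ≡ 120 (mod 142); 24^16 ≡ 58 (mod 142)
24^22 = 24^2 × 24^4 × 24^16 ≡ 18 (mod 142)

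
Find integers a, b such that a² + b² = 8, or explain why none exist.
2² + 2² (a=2, b=2)

Factorization: 8 = 2^3
By Fermat: n is sum of two squares iff every prime p ≡ 3 (mod 4) appears to even power.
All primes ≡ 3 (mod 4) appear to even power.
Search a = 0, 1, 2, … for 8 - a² a perfect square: first hit at a = 2: 8 - 4 = 4 = 2².
8 = 2² + 2² = 4 + 4 ✓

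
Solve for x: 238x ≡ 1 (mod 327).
169

gcd(238, 327) = 1, so the inverse exists.
Extended Euclidean algorithm on (327, 238):
327 = 1 × 238 + 89  ⟹  89 = (1)·327 + (-1)·238
238 = 2 × 89 + 60  ⟹  60 = (-2)·327 + (3)·238
89 = 1 × 60 + 29  ⟹  29 = (3)·327 + (-4)·238
60 = 2 × 29 + 2  ⟹  2 = (-8)·327 + (11)·238
29 = 14 × 2 + 1  ⟹  1 = (115)·327 + (-158)·238
So (-158)·238 ≡ 1 (mod 327), i.e. 238^(-1) ≡ -158 ≡ 169 (mod 327).
Check: 238 × 169 = 40222 ≡ 1 (mod 327)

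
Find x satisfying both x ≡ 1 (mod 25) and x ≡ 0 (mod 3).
51

Using Chinese Remainder Theorem:
M = 25 × 3 = 75
M1 = 3, M2 = 25
y1 = 3^(-1) mod 25 = 17
y2 = 25^(-1) mod 3 = 1
x = (1×3×17 + 0×25×1) mod 75 = 51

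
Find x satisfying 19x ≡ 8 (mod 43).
x ≡ 14 (mod 43)

gcd(19, 43) = 1, which divides 8, so solutions exist.
Find 19^(-1) mod 43 by the extended Euclidean algorithm:
43 = 2 × 19 + 5  ⟹  5 = (1)·43 + (-2)·19
19 = 3 × 5 + 4  ⟹  4 = (-3)·43 + (7)·19
5 = 1 × 4 + 1  ⟹  1 = (4)·43 + (-9)·19
So (-9)·19 ≡ 1 (mod 43), i.e. 19^(-1) ≡ -9 ≡ 34 (mod 43).
x ≡ 34 × 8 = 272 ≡ 14 (mod 43).
Check: 19 × 14 = 266 ≡ 8 (mod 43).
Unique solution: x ≡ 14 (mod 43)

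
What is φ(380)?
144

380 = 2^2 × 5 × 19
φ(n) = n × ∏(1 - 1/p) for each prime p dividing n
φ(380) = 380 × (1 - 1/2) × (1 - 1/5) × (1 - 1/19) = 144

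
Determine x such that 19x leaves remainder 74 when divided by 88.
x ≡ 78 (mod 88)

gcd(19, 88) = 1, which divides 74, so solutions exist.
Find 19^(-1) mod 88 by the extended Euclidean algorithm:
88 = 4 × 19 + 12  ⟹  12 = (1)·88 + (-4)·19
19 = 1 × 12 + 7  ⟹  7 = (-1)·88 + (5)·19
12 = 1 × 7 + 5  ⟹  5 = (2)·88 + (-9)·19
7 = 1 × 5 + 2  ⟹  2 = (-3)·88 + (14)·19
5 = 2 × 2 + 1  ⟹  1 = (8)·88 + (-37)·19
So (-37)·19 ≡ 1 (mod 88), i.e. 19^(-1) ≡ -37 ≡ 51 (mod 88).
x ≡ 51 × 74 = 3774 ≡ 78 (mod 88).
Check: 19 × 78 = 1482 ≡ 74 (mod 88).
Unique solution: x ≡ 78 (mod 88)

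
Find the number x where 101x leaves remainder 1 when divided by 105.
26

gcd(101, 105) = 1, so the inverse exists.
Extended Euclidean algorithm on (105, 101):
105 = 1 × 101 + 4  ⟹  4 = (1)·105 + (-1)·101
101 = 25 × 4 + 1  ⟹  1 = (-25)·105 + (26)·101
So (26)·101 ≡ 1 (mod 105), i.e. 101^(-1) ≡ 26 (mod 105).
Check: 101 × 26 = 2626 ≡ 1 (mod 105)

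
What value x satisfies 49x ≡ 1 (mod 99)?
97

gcd(49, 99) = 1, so the inverse exists.
Extended Euclidean algorithm on (99, 49):
99 = 2 × 49 + 1  ⟹  1 = (1)·99 + (-2)·49
So (-2)·49 ≡ 1 (mod 99), i.e. 49^(-1) ≡ -2 ≡ 97 (mod 99).
Check: 49 × 97 = 4753 ≡ 1 (mod 99)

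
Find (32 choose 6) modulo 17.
7

Using Lucas' theorem:
Write n=32 and k=6 in base 17:
n in base 17: [1, 15]
k in base 17: [0, 6]
C(32,6) mod 17 = ∏ C(n_i, k_i) mod 17
Digit binomials (mod 17): C(1,0) = 1; C(15,6) = 5005 ≡ 7
Product: 1 × 7 = 7 ≡ 7 (mod 17)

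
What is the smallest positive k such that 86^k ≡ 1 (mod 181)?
60

181 is prime, so ord(86) divides φ(181) = 180.
Divisors of 180: 1, 2, 3, 4, 5, 6, 9, 10, 12, 15, 18, 20, 30, 36, 45, 60, 90, 180.
Repeated squaring: 86^1 ≡ 86, 86^2 ≡ 156, 86^4 ≡ 82, 86^8 ≡ 27, 86^16 ≡ 5, 86^32 ≡ 25, 86^64 ≡ 82, 86^128 ≡ 27 (mod 181).
Test 86^d mod 181 for each divisor d in increasing order:
86^1 ≡ 86
86^2 ≡ 156
86^3 = 86^2·86^1 ≡ 22
86^4 ≡ 82
86^5 = 86^4·86^1 ≡ 174
86^6 = 86^4·86^2 ≡ 122
86^9 = 86^8·86^1 ≡ 150
86^10 = 86^8·86^2 ≡ 49
86^12 = 86^8·86^4 ≡ 42
86^15 = 86^8·86^4·86^2·86^1 ≡ 19
86^18 = 86^16·86^2 ≡ 56
86^20 = 86^16·86^4 ≡ 48
86^30 = 86^16·86^8·86^4·86^2 ≡ 180
86^36 = 86^32·86^4 ≡ 59
86^45 = 86^32·86^8·86^4·86^1 ≡ 162
86^60 = 86^32·86^16·86^8·86^4 ≡ 1  ← first divisor giving 1
The order is 60.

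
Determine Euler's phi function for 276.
88

276 = 2^2 × 3 × 23
φ(n) = n × ∏(1 - 1/p) for each prime p dividing n
φ(276) = 276 × (1 - 1/2) × (1 - 1/3) × (1 - 1/23) = 88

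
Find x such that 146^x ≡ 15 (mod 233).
78

Baby-step giant-step with step n = ⌈√233⌉ = 16.
Baby steps 146^j mod 233 (j:value) for j=0..15: 0:1, 1:146, 2:113, 3:188, 4:187, 5:41, 6:161, 7:206, 8:19, 9:211, 10:50, 11:77, 12:58, 13:80, 14:30, 15:186.
Giant-step multiplier: 146^(-16) ≡ 146^(232-16) = 146^216 ≡ 71 (mod 233).
Giant steps γ_i = 15·71^i mod 233: γ_0=15, γ_1=133, γ_2=123, γ_3=112, γ_4=30 (in table at j=14).
x = i·n + j = 4·16 + 14 = 78.
Check: 146^78 ≡ 15 (mod 233).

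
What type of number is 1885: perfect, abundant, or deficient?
deficient

Proper divisors of 1885: sum = 1 + 5 + 13 + 29 + 65 + 145 + 377 = 635
Since 635 < 1885, 1885 is deficient.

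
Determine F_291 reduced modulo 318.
290

Matrix identity: Q^n = [[F_(n+1), F_n], [F_n, F_(n-1)]] with Q = [[1,1],[1,0]].
n = 291 = 100100011₂. Square-and-multiply, entries mod 318:
Q^1 = [[1,1],[1,0]]
Q^2 = (Q^1)² = [[2,1],[1,1]]
Q^4 = (Q^2)² = [[5,3],[3,2]]
Q^9 = (Q^4)²·Q = [[55,34],[34,21]]
Q^18 = (Q^9)² = [[47,40],[40,7]]
Q^36 = (Q^18)² = [[311,252],[252,59]]
Q^72 = (Q^36)² = [[271,66],[66,205]]
Q^145 = (Q^72)²·Q = [[139,205],[205,252]]
Q^291 = (Q^145)²·Q = [[309,290],[290,19]]
F_291 mod 318 = Q^291[0][1] = 290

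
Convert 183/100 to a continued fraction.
[1; 1, 4, 1, 7, 2]

Euclidean algorithm steps:
183 = 1 × 100 + 83
100 = 1 × 83 + 17
83 = 4 × 17 + 15
17 = 1 × 15 + 2
15 = 7 × 2 + 1
2 = 2 × 1 + 0
Continued fraction: [1; 1, 4, 1, 7, 2]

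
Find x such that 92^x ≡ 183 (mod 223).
74

Baby-step giant-step with step n = ⌈√223⌉ = 15.
Baby steps 92^j mod 223 (j:value) for j=0..14: 0:1, 1:92, 2:213, 3:195, 4:100, 5:57, 6:115, 7:99, 8:188, 9:125, 10:127, 11:88, 12:68, 13:12, 14:212.
Giant-step multiplier: 92^(-15) ≡ 92^(222-15) = 92^207 ≡ 13 (mod 223).
Giant steps γ_i = 183·13^i mod 223: γ_0=183, γ_1=149, γ_2=153, γ_3=205, γ_4=212 (in table at j=14).
x = i·n + j = 4·15 + 14 = 74.
Check: 92^74 ≡ 183 (mod 223).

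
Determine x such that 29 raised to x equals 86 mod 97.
62

Baby-step giant-step with step n = ⌈√97⌉ = 10.
Baby steps 29^j mod 97 (j:value) for j=0..9: 0:1, 1:29, 2:65, 3:42, 4:54, 5:14, 6:18, 7:37, 8:6, 9:77.
Giant-step multiplier: 29^(-10) ≡ 29^(96-10) = 29^86 ≡ 49 (mod 97).
Giant steps γ_i = 86·49^i mod 97: γ_0=86, γ_1=43, γ_2=70, γ_3=35, γ_4=66, γ_5=33, γ_6=65 (in table at j=2).
x = i·n + j = 6·10 + 2 = 62.
Check: 29^62 ≡ 86 (mod 97).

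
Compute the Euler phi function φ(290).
112

290 = 2 × 5 × 29
φ(n) = n × ∏(1 - 1/p) for each prime p dividing n
φ(290) = 290 × (1 - 1/2) × (1 - 1/5) × (1 - 1/29) = 112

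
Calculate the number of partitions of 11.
56

p(n) counts ways to write n as a sum of positive integers (order ignored).
Euler's pentagonal recurrence: p(k) = p(k-1) + p(k-2) - p(k-5) - p(k-7) + p(k-12) + p(k-15) - ... (offsets j(3j∓1)/2, signs ++--, p(0)=1, p(<0)=0).
DP table for k = 0..10: p(0)=1, p(1)=1, p(2)=2, p(3)=3, p(4)=5, p(5)=7, p(6)=11, p(7)=15, p(8)=22, p(9)=30, p(10)=42.
Final step: p(11) = p(10) + p(9) - p(6) - p(4)
= 42 + 30 - 11 - 5
= 56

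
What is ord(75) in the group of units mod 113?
112

113 is prime, so ord(75) divides φ(113) = 112.
Divisors of 112: 1, 2, 4, 7, 8, 14, 16, 28, 56, 112.
Repeated squaring: 75^1 ≡ 75, 75^2 ≡ 88, 75^4 ≡ 60, 75^8 ≡ 97, 75^16 ≡ 30, 75^32 ≡ 109, 75^64 ≡ 16 (mod 113).
Test 75^d mod 113 for each divisor d in increasing order:
75^1 ≡ 75
75^2 ≡ 88
75^4 ≡ 60
75^7 = 75^4·75^2·75^1 ≡ 48
75^8 ≡ 97
75^14 = 75^8·75^4·75^2 ≡ 44
75^16 ≡ 30
75^28 = 75^16·75^8·75^4 ≡ 15
75^56 = 75^32·75^16·75^8 ≡ 112
75^112 = 75^64·75^32·75^16 ≡ 1  ← first divisor giving 1
The order is 112.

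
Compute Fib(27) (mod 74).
22

Matrix identity: Q^n = [[F_(n+1), F_n], [F_n, F_(n-1)]] with Q = [[1,1],[1,0]].
n = 27 = 11011₂. Square-and-multiply, entries mod 74:
Q^1 = [[1,1],[1,0]]
Q^3 = (Q^1)²·Q = [[3,2],[2,1]]
Q^6 = (Q^3)² = [[13,8],[8,5]]
Q^13 = (Q^6)²·Q = [[7,11],[11,70]]
Q^27 = (Q^13)²·Q = [[55,22],[22,33]]
F_27 mod 74 = Q^27[0][1] = 22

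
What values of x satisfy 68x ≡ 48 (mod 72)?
x ≡ 6 (mod 18)

gcd(68, 72) = 4, which divides 48, so solutions exist.
Divide through by 4: 17x ≡ 12 (mod 18).
Find 17^(-1) mod 18 by the extended Euclidean algorithm:
18 = 1 × 17 + 1  ⟹  1 = (1)·18 + (-1)·17
So (-1)·17 ≡ 1 (mod 18), i.e. 17^(-1) ≡ -1 ≡ 17 (mod 18).
x ≡ 17 × 12 = 204 ≡ 6 (mod 18).
Check: 68 × 6 = 408 ≡ 48 (mod 72).
x ≡ 6 (mod 18), giving 4 solutions mod 72.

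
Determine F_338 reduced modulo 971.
433

Matrix identity: Q^n = [[F_(n+1), F_n], [F_n, F_(n-1)]] with Q = [[1,1],[1,0]].
n = 338 = 101010010₂. Square-and-multiply, entries mod 971:
Q^1 = [[1,1],[1,0]]
Q^2 = (Q^1)² = [[2,1],[1,1]]
Q^5 = (Q^2)²·Q = [[8,5],[5,3]]
Q^10 = (Q^5)² = [[89,55],[55,34]]
Q^21 = (Q^10)²·Q = [[233,265],[265,939]]
Q^42 = (Q^21)² = [[226,831],[831,366]]
Q^84 = (Q^42)² = [[764,626],[626,138]]
Q^169 = (Q^84)²·Q = [[218,688],[688,501]]
Q^338 = (Q^169)² = [[412,433],[433,950]]
F_338 mod 971 = Q^338[0][1] = 433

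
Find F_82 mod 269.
14

Matrix identity: Q^n = [[F_(n+1), F_n], [F_n, F_(n-1)]] with Q = [[1,1],[1,0]].
n = 82 = 1010010₂. Square-and-multiply, entries mod 269:
Q^1 = [[1,1],[1,0]]
Q^2 = (Q^1)² = [[2,1],[1,1]]
Q^5 = (Q^2)²·Q = [[8,5],[5,3]]
Q^10 = (Q^5)² = [[89,55],[55,34]]
Q^20 = (Q^10)² = [[186,40],[40,146]]
Q^41 = (Q^20)²·Q = [[249,150],[150,99]]
Q^82 = (Q^41)² = [[35,14],[14,21]]
F_82 mod 269 = Q^82[0][1] = 14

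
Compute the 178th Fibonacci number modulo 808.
671

Matrix identity: Q^n = [[F_(n+1), F_n], [F_n, F_(n-1)]] with Q = [[1,1],[1,0]].
n = 178 = 10110010₂. Square-and-multiply, entries mod 808:
Q^1 = [[1,1],[1,0]]
Q^2 = (Q^1)² = [[2,1],[1,1]]
Q^5 = (Q^2)²·Q = [[8,5],[5,3]]
Q^11 = (Q^5)²·Q = [[144,89],[89,55]]
Q^22 = (Q^11)² = [[377,743],[743,442]]
Q^44 = (Q^22)² = [[106,93],[93,13]]
Q^89 = (Q^44)²·Q = [[248,493],[493,563]]
Q^178 = (Q^89)² = [[745,671],[671,74]]
F_178 mod 808 = Q^178[0][1] = 671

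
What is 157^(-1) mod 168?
61

gcd(157, 168) = 1, so the inverse exists.
Extended Euclidean algorithm on (168, 157):
168 = 1 × 157 + 11  ⟹  11 = (1)·168 + (-1)·157
157 = 14 × 11 + 3  ⟹  3 = (-14)·168 + (15)·157
11 = 3 × 3 + 2  ⟹  2 = (43)·168 + (-46)·157
3 = 1 × 2 + 1  ⟹  1 = (-57)·168 + (61)·157
So (61)·157 ≡ 1 (mod 168), i.e. 157^(-1) ≡ 61 (mod 168).
Check: 157 × 61 = 9577 ≡ 1 (mod 168)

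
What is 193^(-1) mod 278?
121

gcd(193, 278) = 1, so the inverse exists.
Extended Euclidean algorithm on (278, 193):
278 = 1 × 193 + 85  ⟹  85 = (1)·278 + (-1)·193
193 = 2 × 85 + 23  ⟹  23 = (-2)·278 + (3)·193
85 = 3 × 23 + 16  ⟹  16 = (7)·278 + (-10)·193
23 = 1 × 16 + 7  ⟹  7 = (-9)·278 + (13)·193
16 = 2 × 7 + 2  ⟹  2 = (25)·278 + (-36)·193
7 = 3 × 2 + 1  ⟹  1 = (-84)·278 + (121)·193
So (121)·193 ≡ 1 (mod 278), i.e. 193^(-1) ≡ 121 (mod 278).
Check: 193 × 121 = 23353 ≡ 1 (mod 278)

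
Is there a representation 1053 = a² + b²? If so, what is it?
18² + 27² (a=18, b=27)

Factorization: 1053 = 3^4 × 13
By Fermat: n is sum of two squares iff every prime p ≡ 3 (mod 4) appears to even power.
All primes ≡ 3 (mod 4) appear to even power.
Search a = 0, 1, 2, … for 1053 - a² a perfect square: first hit at a = 18: 1053 - 324 = 729 = 27².
1053 = 18² + 27² = 324 + 729 ✓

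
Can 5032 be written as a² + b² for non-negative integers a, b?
26² + 66² (a=26, b=66)

Factorization: 5032 = 2^3 × 17 × 37
By Fermat: n is sum of two squares iff every prime p ≡ 3 (mod 4) appears to even power.
All primes ≡ 3 (mod 4) appear to even power.
Search a = 0, 1, 2, … for 5032 - a² a perfect square: first hit at a = 26: 5032 - 676 = 4356 = 66².
5032 = 26² + 66² = 676 + 4356 ✓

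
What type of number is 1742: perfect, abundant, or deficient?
deficient

Proper divisors of 1742: sum = 1 + 2 + 13 + 26 + 67 + 134 + 871 = 1114
Since 1114 < 1742, 1742 is deficient.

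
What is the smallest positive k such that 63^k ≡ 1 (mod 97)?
32

97 is prime, so ord(63) divides φ(97) = 96.
Divisors of 96: 1, 2, 3, 4, 6, 8, 12, 16, 24, 32, 48, 96.
Repeated squaring: 63^1 ≡ 63, 63^2 ≡ 89, 63^4 ≡ 64, 63^8 ≡ 22, 63^16 ≡ 96, 63^32 ≡ 1, 63^64 ≡ 1 (mod 97).
Test 63^d mod 97 for each divisor d in increasing order:
63^1 ≡ 63
63^2 ≡ 89
63^3 = 63^2·63^1 ≡ 78
63^4 ≡ 64
63^6 = 63^4·63^2 ≡ 70
63^8 ≡ 22
63^12 = 63^8·63^4 ≡ 50
63^16 ≡ 96
63^24 = 63^16·63^8 ≡ 75
63^32 ≡ 1  ← first divisor giving 1
The order is 32.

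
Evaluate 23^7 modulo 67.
17

Repeated squaring. Binary of 7 = 111.
23^1 ≡ 23 (mod 67); 23^2 ≡ 60 (mod 67); 23^4 ≡ 49 (mod 67)
23^7 = 23^1 × 23^2 × 23^4 ≡ 17 (mod 67)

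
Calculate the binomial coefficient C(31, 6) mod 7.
0

Using Lucas' theorem:
Write n=31 and k=6 in base 7:
n in base 7: [4, 3]
k in base 7: [0, 6]
C(31,6) mod 7 = ∏ C(n_i, k_i) mod 7
Digit binomials (mod 7): C(4,0) = 1; C(3,6) = 0 (k_i > n_i)
Product: 1 × 0 = 0 ≡ 0 (mod 7)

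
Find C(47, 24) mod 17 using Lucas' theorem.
15

Using Lucas' theorem:
Write n=47 and k=24 in base 17:
n in base 17: [2, 13]
k in base 17: [1, 7]
C(47,24) mod 17 = ∏ C(n_i, k_i) mod 17
Digit binomials (mod 17): C(2,1) = 2; C(13,7) = 1716 ≡ 16
Product: 2 × 16 = 32 ≡ 15 (mod 17)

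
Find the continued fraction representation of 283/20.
[14; 6, 1, 2]

Euclidean algorithm steps:
283 = 14 × 20 + 3
20 = 6 × 3 + 2
3 = 1 × 2 + 1
2 = 2 × 1 + 0
Continued fraction: [14; 6, 1, 2]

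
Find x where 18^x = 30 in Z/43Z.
25

Baby-step giant-step with step n = ⌈√43⌉ = 7.
Baby steps 18^j mod 43 (j:value) for j=0..6: 0:1, 1:18, 2:23, 3:27, 4:13, 5:19, 6:41.
Giant-step multiplier: 18^(-7) ≡ 18^(42-7) = 18^35 ≡ 37 (mod 43).
Giant steps γ_i = 30·37^i mod 43: γ_0=30, γ_1=35, γ_2=5, γ_3=13 (in table at j=4).
x = i·n + j = 3·7 + 4 = 25.
Check: 18^25 ≡ 30 (mod 43).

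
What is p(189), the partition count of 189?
1527273599625

p(n) counts ways to write n as a sum of positive integers (order ignored).
Euler's pentagonal recurrence: p(k) = p(k-1) + p(k-2) - p(k-5) - p(k-7) + p(k-12) + p(k-15) - ... (offsets j(3j∓1)/2, signs ++--, p(0)=1, p(<0)=0).
DP table for k = 0..188: p(0)=1, p(1)=1, p(2)=2, p(3)=3, p(4)=5, p(5)=7, p(6)=11, p(7)=15, p(8)=22, p(9)=30, p(10)=42, p(11)=56, p(12)=77, p(13)=101, p(14)=135, p(15)=176, p(16)=231, p(17)=297, p(18)=385, p(19)=490, p(20)=627, p(21)=792, p(22)=1002, p(23)=1255, p(24)=1575, p(25)=1958, p(26)=2436, p(27)=3010, p(28)=3718, p(29)=4565, p(30)=5604, p(31)=6842, p(32)=8349, p(33)=10143, p(34)=12310, p(35)=14883, p(36)=17977, p(37)=21637, p(38)=26015, p(39)=31185, p(40)=37338, p(41)=44583, p(42)=53174, p(43)=63261, p(44)=75175, p(45)=89134, p(46)=105558, p(47)=124754, p(48)=147273, p(49)=173525, p(50)=204226, p(51)=239943, p(52)=281589, p(53)=329931, p(54)=386155, p(55)=451276, p(56)=526823, p(57)=614154, p(58)=715220, p(59)=831820, p(60)=966467, p(61)=1121505, p(62)=1300156, p(63)=1505499, p(64)=1741630, p(65)=2012558, p(66)=2323520, p(67)=2679689, p(68)=3087735, p(69)=3554345, p(70)=4087968, p(71)=4697205, p(72)=5392783, p(73)=6185689, p(74)=7089500, p(75)=8118264, p(76)=9289091, p(77)=10619863, p(78)=12132164, p(79)=13848650, p(80)=15796476, p(81)=18004327, p(82)=20506255, p(83)=23338469, p(84)=26543660, p(85)=30167357, p(86)=34262962, p(87)=38887673, p(88)=44108109, p(89)=49995925, p(90)=56634173, p(91)=64112359, p(92)=72533807, p(93)=82010177, p(94)=92669720, p(95)=104651419, p(96)=118114304, p(97)=133230930, p(98)=150198136, p(99)=169229875, p(100)=190569292, p(101)=214481126, p(102)=241265379, p(103)=271248950, p(104)=304801365, p(105)=342325709, p(106)=384276336, p(107)=431149389, p(108)=483502844, p(109)=541946240, p(110)=607163746, p(111)=679903203, p(112)=761002156, p(113)=851376628, p(114)=952050665, p(115)=1064144451, p(116)=1188908248, p(117)=1327710076, p(118)=1482074143, p(119)=1653668665, p(120)=1844349560, p(121)=2056148051, p(122)=2291320912, p(123)=2552338241, p(124)=2841940500, p(125)=3163127352, p(126)=3519222692, p(127)=3913864295, p(128)=4351078600, p(129)=4835271870, p(130)=5371315400, p(131)=5964539504, p(132)=6620830889, p(133)=7346629512, p(134)=8149040695, p(135)=9035836076, p(136)=10015581680, p(137)=11097645016, p(138)=12292341831, p(139)=13610949895, p(140)=15065878135, p(141)=16670689208, p(142)=18440293320, p(143)=20390982757, p(144)=22540654445, p(145)=24908858009, p(146)=27517052599, p(147)=30388671978, p(148)=33549419497, p(149)=37027355200, p(150)=40853235313, p(151)=45060624582, p(152)=49686288421, p(153)=54770336324, p(154)=60356673280, p(155)=66493182097, p(156)=73232243759, p(157)=80630964769, p(158)=88751778802, p(159)=97662728555, p(160)=107438159466, p(161)=118159068427, p(162)=129913904637, p(163)=142798995930, p(164)=156919475295, p(165)=172389800255, p(166)=189334822579, p(167)=207890420102, p(168)=228204732751, p(169)=250438925115, p(170)=274768617130, p(171)=301384802048, p(172)=330495499613, p(173)=362326859895, p(174)=397125074750, p(175)=435157697830, p(176)=476715857290, p(177)=522115831195, p(178)=571701605655, p(179)=625846753120, p(180)=684957390936, p(181)=749474411781, p(182)=819876908323, p(183)=896684817527, p(184)=980462880430, p(185)=1071823774337, p(186)=1171432692373, p(187)=1280011042268, p(188)=1398341745571.
Final step: p(189) = p(188) + p(187) - p(184) - p(182) + p(177) + p(174) - p(167) - p(163) + p(154) + p(149) - p(138) - p(132) + p(119) + p(112) - p(97) - p(89) + p(72) + p(63) - p(44) - p(34) + p(13) + p(2)
= 1398341745571 + 1280011042268 - 980462880430 - 819876908323 + 522115831195 + 397125074750 - 207890420102 - 142798995930 + 60356673280 + 37027355200 - 12292341831 - 6620830889 + 1653668665 + 761002156 - 133230930 - 49995925 + 5392783 + 1505499 - 75175 - 12310 + 101 + 2
= 1527273599625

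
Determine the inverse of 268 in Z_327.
133

gcd(268, 327) = 1, so the inverse exists.
Extended Euclidean algorithm on (327, 268):
327 = 1 × 268 + 59  ⟹  59 = (1)·327 + (-1)·268
268 = 4 × 59 + 32  ⟹  32 = (-4)·327 + (5)·268
59 = 1 × 32 + 27  ⟹  27 = (5)·327 + (-6)·268
32 = 1 × 27 + 5  ⟹  5 = (-9)·327 + (11)·268
27 = 5 × 5 + 2  ⟹  2 = (50)·327 + (-61)·268
5 = 2 × 2 + 1  ⟹  1 = (-109)·327 + (133)·268
So (133)·268 ≡ 1 (mod 327), i.e. 268^(-1) ≡ 133 (mod 327).
Check: 268 × 133 = 35644 ≡ 1 (mod 327)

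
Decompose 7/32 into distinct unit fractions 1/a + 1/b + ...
1/5 + 1/54 + 1/4320

Greedy algorithm:
7/32: ceiling(32/7) = 5, use 1/5
3/160: ceiling(160/3) = 54, use 1/54
1/4320: ceiling(4320/1) = 4320, use 1/4320
Result: 7/32 = 1/5 + 1/54 + 1/4320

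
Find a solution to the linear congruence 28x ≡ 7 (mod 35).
x ≡ 4 (mod 5)

gcd(28, 35) = 7, which divides 7, so solutions exist.
Divide through by 7: 4x ≡ 1 (mod 5).
Find 4^(-1) mod 5 by the extended Euclidean algorithm:
5 = 1 × 4 + 1  ⟹  1 = (1)·5 + (-1)·4
So (-1)·4 ≡ 1 (mod 5), i.e. 4^(-1) ≡ -1 ≡ 4 (mod 5).
x ≡ 4 × 1 = 4 ≡ 4 (mod 5).
Check: 28 × 4 = 112 ≡ 7 (mod 35).
x ≡ 4 (mod 5), giving 7 solutions mod 35.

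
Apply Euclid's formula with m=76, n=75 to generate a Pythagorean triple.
(151, 11400, 11401)

Euclid's formula: a = m² - n², b = 2mn, c = m² + n²
m = 76, n = 75
a = 76² - 75² = 5776 - 5625 = 151
b = 2 × 76 × 75 = 11400
c = 76² + 75² = 5776 + 5625 = 11401
Verification: 151² + 11400² = 22801 + 129960000 = 129982801 = 11401² ✓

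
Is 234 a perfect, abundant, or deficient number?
abundant

Proper divisors of 234: sum = 1 + 2 + 3 + 6 + 9 + 13 + 18 + 26 + 39 + 78 + 117 = 312
Since 312 > 234, 234 is abundant.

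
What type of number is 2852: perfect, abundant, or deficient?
deficient

Proper divisors of 2852: sum = 1 + 2 + 4 + 23 + 31 + 46 + 62 + 92 + 124 + 713 + 1426 = 2524
Since 2524 < 2852, 2852 is deficient.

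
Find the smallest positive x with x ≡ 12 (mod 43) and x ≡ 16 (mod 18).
700

Using Chinese Remainder Theorem:
M = 43 × 18 = 774
M1 = 18, M2 = 43
y1 = 18^(-1) mod 43 = 12
y2 = 43^(-1) mod 18 = 13
x = (12×18×12 + 16×43×13) mod 774 = 700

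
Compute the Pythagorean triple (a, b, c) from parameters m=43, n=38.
(405, 3268, 3293)

Euclid's formula: a = m² - n², b = 2mn, c = m² + n²
m = 43, n = 38
a = 43² - 38² = 1849 - 1444 = 405
b = 2 × 43 × 38 = 3268
c = 43² + 38² = 1849 + 1444 = 3293
Verification: 405² + 3268² = 164025 + 10679824 = 10843849 = 3293² ✓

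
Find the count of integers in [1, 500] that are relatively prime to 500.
200

500 = 2^2 × 5^3
φ(n) = n × ∏(1 - 1/p) for each prime p dividing n
φ(500) = 500 × (1 - 1/2) × (1 - 1/5) = 200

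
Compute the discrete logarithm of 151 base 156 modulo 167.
65

Baby-step giant-step with step n = ⌈√167⌉ = 13.
Baby steps 156^j mod 167 (j:value) for j=0..12: 0:1, 1:156, 2:121, 3:5, 4:112, 5:104, 6:25, 7:59, 8:19, 9:125, 10:128, 11:95, 12:124.
Giant-step multiplier: 156^(-13) ≡ 156^(166-13) = 156^153 ≡ 161 (mod 167).
Giant steps γ_i = 151·161^i mod 167: γ_0=151, γ_1=96, γ_2=92, γ_3=116, γ_4=139, γ_5=1 (in table at j=0).
x = i·n + j = 5·13 + 0 = 65.
Check: 156^65 ≡ 151 (mod 167).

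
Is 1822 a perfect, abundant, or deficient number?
deficient

Proper divisors of 1822: sum = 1 + 2 + 911 = 914
Since 914 < 1822, 1822 is deficient.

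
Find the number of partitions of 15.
176

p(n) counts ways to write n as a sum of positive integers (order ignored).
Euler's pentagonal recurrence: p(k) = p(k-1) + p(k-2) - p(k-5) - p(k-7) + p(k-12) + p(k-15) - ... (offsets j(3j∓1)/2, signs ++--, p(0)=1, p(<0)=0).
DP table for k = 0..14: p(0)=1, p(1)=1, p(2)=2, p(3)=3, p(4)=5, p(5)=7, p(6)=11, p(7)=15, p(8)=22, p(9)=30, p(10)=42, p(11)=56, p(12)=77, p(13)=101, p(14)=135.
Final step: p(15) = p(14) + p(13) - p(10) - p(8) + p(3) + p(0)
= 135 + 101 - 42 - 22 + 3 + 1
= 176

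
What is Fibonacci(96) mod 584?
320

Matrix identity: Q^n = [[F_(n+1), F_n], [F_n, F_(n-1)]] with Q = [[1,1],[1,0]].
n = 96 = 1100000₂. Square-and-multiply, entries mod 584:
Q^1 = [[1,1],[1,0]]
Q^3 = (Q^1)²·Q = [[3,2],[2,1]]
Q^6 = (Q^3)² = [[13,8],[8,5]]
Q^12 = (Q^6)² = [[233,144],[144,89]]
Q^24 = (Q^12)² = [[273,232],[232,41]]
Q^48 = (Q^24)² = [[457,432],[432,25]]
Q^96 = (Q^48)² = [[105,320],[320,369]]
F_96 mod 584 = Q^96[0][1] = 320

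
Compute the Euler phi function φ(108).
36

108 = 2^2 × 3^3
φ(n) = n × ∏(1 - 1/p) for each prime p dividing n
φ(108) = 108 × (1 - 1/2) × (1 - 1/3) = 36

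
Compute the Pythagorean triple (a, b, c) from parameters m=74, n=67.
(987, 9916, 9965)

Euclid's formula: a = m² - n², b = 2mn, c = m² + n²
m = 74, n = 67
a = 74² - 67² = 5476 - 4489 = 987
b = 2 × 74 × 67 = 9916
c = 74² + 67² = 5476 + 4489 = 9965
Verification: 987² + 9916² = 974169 + 98327056 = 99301225 = 9965² ✓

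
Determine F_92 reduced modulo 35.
4

Matrix identity: Q^n = [[F_(n+1), F_n], [F_n, F_(n-1)]] with Q = [[1,1],[1,0]].
n = 92 = 1011100₂. Square-and-multiply, entries mod 35:
Q^1 = [[1,1],[1,0]]
Q^2 = (Q^1)² = [[2,1],[1,1]]
Q^5 = (Q^2)²·Q = [[8,5],[5,3]]
Q^11 = (Q^5)²·Q = [[4,19],[19,20]]
Q^23 = (Q^11)²·Q = [[28,27],[27,1]]
Q^46 = (Q^23)² = [[8,13],[13,30]]
Q^92 = (Q^46)² = [[23,4],[4,19]]
F_92 mod 35 = Q^92[0][1] = 4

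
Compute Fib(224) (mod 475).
268

Matrix identity: Q^n = [[F_(n+1), F_n], [F_n, F_(n-1)]] with Q = [[1,1],[1,0]].
n = 224 = 11100000₂. Square-and-multiply, entries mod 475:
Q^1 = [[1,1],[1,0]]
Q^3 = (Q^1)²·Q = [[3,2],[2,1]]
Q^7 = (Q^3)²·Q = [[21,13],[13,8]]
Q^14 = (Q^7)² = [[135,377],[377,233]]
Q^28 = (Q^14)² = [[279,36],[36,243]]
Q^56 = (Q^28)² = [[287,267],[267,20]]
Q^112 = (Q^56)² = [[233,269],[269,439]]
Q^224 = (Q^112)² = [[300,268],[268,32]]
F_224 mod 475 = Q^224[0][1] = 268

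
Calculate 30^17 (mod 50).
0

Repeated squaring. Binary of 17 = 10001.
30^1 ≡ 30 (mod 50); 30^2 ≡ 0 (mod 50); 30^4 ≡ 0 (mod 50); 30^8 ≡ 0 (mod 50); 30^16 ≡ 0 (mod 50)
30^17 = 30^1 × 30^16 ≡ 0 (mod 50)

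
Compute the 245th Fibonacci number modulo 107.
94

Matrix identity: Q^n = [[F_(n+1), F_n], [F_n, F_(n-1)]] with Q = [[1,1],[1,0]].
n = 245 = 11110101₂. Square-and-multiply, entries mod 107:
Q^1 = [[1,1],[1,0]]
Q^3 = (Q^1)²·Q = [[3,2],[2,1]]
Q^7 = (Q^3)²·Q = [[21,13],[13,8]]
Q^15 = (Q^7)²·Q = [[24,75],[75,56]]
Q^30 = (Q^15)² = [[102,8],[8,94]]
Q^61 = (Q^30)²·Q = [[52,89],[89,70]]
Q^122 = (Q^61)² = [[32,51],[51,88]]
Q^245 = (Q^122)²·Q = [[8,94],[94,21]]
F_245 mod 107 = Q^245[0][1] = 94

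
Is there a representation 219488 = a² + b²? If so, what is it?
Not possible

Factorization: 219488 = 2^5 × 19^3
By Fermat: n is sum of two squares iff every prime p ≡ 3 (mod 4) appears to even power.
Prime(s) ≡ 3 (mod 4) with odd exponent: [(19, 3)]
Therefore 219488 cannot be expressed as a² + b².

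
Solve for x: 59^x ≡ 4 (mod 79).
38

Baby-step giant-step with step n = ⌈√79⌉ = 9.
Baby steps 59^j mod 79 (j:value) for j=0..8: 0:1, 1:59, 2:5, 3:58, 4:25, 5:53, 6:46, 7:28, 8:72.
Giant-step multiplier: 59^(-9) ≡ 59^(78-9) = 59^69 ≡ 57 (mod 79).
Giant steps γ_i = 4·57^i mod 79: γ_0=4, γ_1=70, γ_2=40, γ_3=68, γ_4=5 (in table at j=2).
x = i·n + j = 4·9 + 2 = 38.
Check: 59^38 ≡ 4 (mod 79).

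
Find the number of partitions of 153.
54770336324

p(n) counts ways to write n as a sum of positive integers (order ignored).
Euler's pentagonal recurrence: p(k) = p(k-1) + p(k-2) - p(k-5) - p(k-7) + p(k-12) + p(k-15) - ... (offsets j(3j∓1)/2, signs ++--, p(0)=1, p(<0)=0).
DP table for k = 0..152: p(0)=1, p(1)=1, p(2)=2, p(3)=3, p(4)=5, p(5)=7, p(6)=11, p(7)=15, p(8)=22, p(9)=30, p(10)=42, p(11)=56, p(12)=77, p(13)=101, p(14)=135, p(15)=176, p(16)=231, p(17)=297, p(18)=385, p(19)=490, p(20)=627, p(21)=792, p(22)=1002, p(23)=1255, p(24)=1575, p(25)=1958, p(26)=2436, p(27)=3010, p(28)=3718, p(29)=4565, p(30)=5604, p(31)=6842, p(32)=8349, p(33)=10143, p(34)=12310, p(35)=14883, p(36)=17977, p(37)=21637, p(38)=26015, p(39)=31185, p(40)=37338, p(41)=44583, p(42)=53174, p(43)=63261, p(44)=75175, p(45)=89134, p(46)=105558, p(47)=124754, p(48)=147273, p(49)=173525, p(50)=204226, p(51)=239943, p(52)=281589, p(53)=329931, p(54)=386155, p(55)=451276, p(56)=526823, p(57)=614154, p(58)=715220, p(59)=831820, p(60)=966467, p(61)=1121505, p(62)=1300156, p(63)=1505499, p(64)=1741630, p(65)=2012558, p(66)=2323520, p(67)=2679689, p(68)=3087735, p(69)=3554345, p(70)=4087968, p(71)=4697205, p(72)=5392783, p(73)=6185689, p(74)=7089500, p(75)=8118264, p(76)=9289091, p(77)=10619863, p(78)=12132164, p(79)=13848650, p(80)=15796476, p(81)=18004327, p(82)=20506255, p(83)=23338469, p(84)=26543660, p(85)=30167357, p(86)=34262962, p(87)=38887673, p(88)=44108109, p(89)=49995925, p(90)=56634173, p(91)=64112359, p(92)=72533807, p(93)=82010177, p(94)=92669720, p(95)=104651419, p(96)=118114304, p(97)=133230930, p(98)=150198136, p(99)=169229875, p(100)=190569292, p(101)=214481126, p(102)=241265379, p(103)=271248950, p(104)=304801365, p(105)=342325709, p(106)=384276336, p(107)=431149389, p(108)=483502844, p(109)=541946240, p(110)=607163746, p(111)=679903203, p(112)=761002156, p(113)=851376628, p(114)=952050665, p(115)=1064144451, p(116)=1188908248, p(117)=1327710076, p(118)=1482074143, p(119)=1653668665, p(120)=1844349560, p(121)=2056148051, p(122)=2291320912, p(123)=2552338241, p(124)=2841940500, p(125)=3163127352, p(126)=3519222692, p(127)=3913864295, p(128)=4351078600, p(129)=4835271870, p(130)=5371315400, p(131)=5964539504, p(132)=6620830889, p(133)=7346629512, p(134)=8149040695, p(135)=9035836076, p(136)=10015581680, p(137)=11097645016, p(138)=12292341831, p(139)=13610949895, p(140)=15065878135, p(141)=16670689208, p(142)=18440293320, p(143)=20390982757, p(144)=22540654445, p(145)=24908858009, p(146)=27517052599, p(147)=30388671978, p(148)=33549419497, p(149)=37027355200, p(150)=40853235313, p(151)=45060624582, p(152)=49686288421.
Final step: p(153) = p(152) + p(151) - p(148) - p(146) + p(141) + p(138) - p(131) - p(127) + p(118) + p(113) - p(102) - p(96) + p(83) + p(76) - p(61) - p(53) + p(36) + p(27) - p(8)
= 49686288421 + 45060624582 - 33549419497 - 27517052599 + 16670689208 + 12292341831 - 5964539504 - 3913864295 + 1482074143 + 851376628 - 241265379 - 118114304 + 23338469 + 9289091 - 1121505 - 329931 + 17977 + 3010 - 22
= 54770336324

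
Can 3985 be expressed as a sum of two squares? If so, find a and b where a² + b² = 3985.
4² + 63² (a=4, b=63)

Factorization: 3985 = 5 × 797
By Fermat: n is sum of two squares iff every prime p ≡ 3 (mod 4) appears to even power.
All primes ≡ 3 (mod 4) appear to even power.
Search a = 0, 1, 2, … for 3985 - a² a perfect square: first hit at a = 4: 3985 - 16 = 3969 = 63².
3985 = 4² + 63² = 16 + 3969 ✓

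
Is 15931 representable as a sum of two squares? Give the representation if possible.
Not possible

Factorization: 15931 = 89 × 179
By Fermat: n is sum of two squares iff every prime p ≡ 3 (mod 4) appears to even power.
Prime(s) ≡ 3 (mod 4) with odd exponent: [(179, 1)]
Therefore 15931 cannot be expressed as a² + b².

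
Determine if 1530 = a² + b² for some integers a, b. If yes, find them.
3² + 39² (a=3, b=39)

Factorization: 1530 = 2 × 3^2 × 5 × 17
By Fermat: n is sum of two squares iff every prime p ≡ 3 (mod 4) appears to even power.
All primes ≡ 3 (mod 4) appear to even power.
Search a = 0, 1, 2, … for 1530 - a² a perfect square: first hit at a = 3: 1530 - 9 = 1521 = 39².
1530 = 3² + 39² = 9 + 1521 ✓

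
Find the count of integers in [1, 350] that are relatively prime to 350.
120

350 = 2 × 5^2 × 7
φ(n) = n × ∏(1 - 1/p) for each prime p dividing n
φ(350) = 350 × (1 - 1/2) × (1 - 1/5) × (1 - 1/7) = 120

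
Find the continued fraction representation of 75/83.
[0; 1, 9, 2, 1, 2]

Euclidean algorithm steps:
75 = 0 × 83 + 75
83 = 1 × 75 + 8
75 = 9 × 8 + 3
8 = 2 × 3 + 2
3 = 1 × 2 + 1
2 = 2 × 1 + 0
Continued fraction: [0; 1, 9, 2, 1, 2]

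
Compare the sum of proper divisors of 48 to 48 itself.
abundant

Proper divisors of 48: sum = 1 + 2 + 3 + 4 + 6 + 8 + 12 + 16 + 24 = 76
Since 76 > 48, 48 is abundant.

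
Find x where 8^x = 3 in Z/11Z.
6

Baby-step giant-step with step n = ⌈√11⌉ = 4.
Baby steps 8^j mod 11 (j:value) for j=0..3: 0:1, 1:8, 2:9, 3:6.
Giant-step multiplier: 8^(-4) ≡ 8^(10-4) = 8^6 ≡ 3 (mod 11).
Giant steps γ_i = 3·3^i mod 11: γ_0=3, γ_1=9 (in table at j=2).
x = i·n + j = 1·4 + 2 = 6.
Check: 8^6 ≡ 3 (mod 11).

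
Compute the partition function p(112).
761002156

p(n) counts ways to write n as a sum of positive integers (order ignored).
Euler's pentagonal recurrence: p(k) = p(k-1) + p(k-2) - p(k-5) - p(k-7) + p(k-12) + p(k-15) - ... (offsets j(3j∓1)/2, signs ++--, p(0)=1, p(<0)=0).
DP table for k = 0..111: p(0)=1, p(1)=1, p(2)=2, p(3)=3, p(4)=5, p(5)=7, p(6)=11, p(7)=15, p(8)=22, p(9)=30, p(10)=42, p(11)=56, p(12)=77, p(13)=101, p(14)=135, p(15)=176, p(16)=231, p(17)=297, p(18)=385, p(19)=490, p(20)=627, p(21)=792, p(22)=1002, p(23)=1255, p(24)=1575, p(25)=1958, p(26)=2436, p(27)=3010, p(28)=3718, p(29)=4565, p(30)=5604, p(31)=6842, p(32)=8349, p(33)=10143, p(34)=12310, p(35)=14883, p(36)=17977, p(37)=21637, p(38)=26015, p(39)=31185, p(40)=37338, p(41)=44583, p(42)=53174, p(43)=63261, p(44)=75175, p(45)=89134, p(46)=105558, p(47)=124754, p(48)=147273, p(49)=173525, p(50)=204226, p(51)=239943, p(52)=281589, p(53)=329931, p(54)=386155, p(55)=451276, p(56)=526823, p(57)=614154, p(58)=715220, p(59)=831820, p(60)=966467, p(61)=1121505, p(62)=1300156, p(63)=1505499, p(64)=1741630, p(65)=2012558, p(66)=2323520, p(67)=2679689, p(68)=3087735, p(69)=3554345, p(70)=4087968, p(71)=4697205, p(72)=5392783, p(73)=6185689, p(74)=7089500, p(75)=8118264, p(76)=9289091, p(77)=10619863, p(78)=12132164, p(79)=13848650, p(80)=15796476, p(81)=18004327, p(82)=20506255, p(83)=23338469, p(84)=26543660, p(85)=30167357, p(86)=34262962, p(87)=38887673, p(88)=44108109, p(89)=49995925, p(90)=56634173, p(91)=64112359, p(92)=72533807, p(93)=82010177, p(94)=92669720, p(95)=104651419, p(96)=118114304, p(97)=133230930, p(98)=150198136, p(99)=169229875, p(100)=190569292, p(101)=214481126, p(102)=241265379, p(103)=271248950, p(104)=304801365, p(105)=342325709, p(106)=384276336, p(107)=431149389, p(108)=483502844, p(109)=541946240, p(110)=607163746, p(111)=679903203.
Final step: p(112) = p(111) + p(110) - p(107) - p(105) + p(100) + p(97) - p(90) - p(86) + p(77) + p(72) - p(61) - p(55) + p(42) + p(35) - p(20) - p(12)
= 679903203 + 607163746 - 431149389 - 342325709 + 190569292 + 133230930 - 56634173 - 34262962 + 10619863 + 5392783 - 1121505 - 451276 + 53174 + 14883 - 627 - 77
= 761002156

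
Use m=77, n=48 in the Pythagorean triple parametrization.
(3625, 7392, 8233)

Euclid's formula: a = m² - n², b = 2mn, c = m² + n²
m = 77, n = 48
a = 77² - 48² = 5929 - 2304 = 3625
b = 2 × 77 × 48 = 7392
c = 77² + 48² = 5929 + 2304 = 8233
Verification: 3625² + 7392² = 13140625 + 54641664 = 67782289 = 8233² ✓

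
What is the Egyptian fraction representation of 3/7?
1/3 + 1/11 + 1/231

Greedy algorithm:
3/7: ceiling(7/3) = 3, use 1/3
2/21: ceiling(21/2) = 11, use 1/11
1/231: ceiling(231/1) = 231, use 1/231
Result: 3/7 = 1/3 + 1/11 + 1/231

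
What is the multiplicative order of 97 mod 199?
198

199 is prime, so ord(97) divides φ(199) = 198.
Divisors of 198: 1, 2, 3, 6, 9, 11, 18, 22, 33, 66, 99, 198.
Repeated squaring: 97^1 ≡ 97, 97^2 ≡ 56, 97^4 ≡ 151, 97^8 ≡ 115, 97^16 ≡ 91, 97^32 ≡ 122, 97^64 ≡ 158, 97^128 ≡ 89 (mod 199).
Test 97^d mod 199 for each divisor d in increasing order:
97^1 ≡ 97
97^2 ≡ 56
97^3 = 97^2·97^1 ≡ 59
97^6 = 97^4·97^2 ≡ 98
97^9 = 97^8·97^1 ≡ 11
97^11 = 97^8·97^2·97^1 ≡ 19
97^18 = 97^16·97^2 ≡ 121
97^22 = 97^16·97^4·97^2 ≡ 162
97^33 = 97^32·97^1 ≡ 93
97^66 = 97^64·97^2 ≡ 92
97^99 = 97^64·97^32·97^2·97^1 ≡ 198
97^198 = 97^128·97^64·97^4·97^2 ≡ 1  ← first divisor giving 1
The order is 198.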